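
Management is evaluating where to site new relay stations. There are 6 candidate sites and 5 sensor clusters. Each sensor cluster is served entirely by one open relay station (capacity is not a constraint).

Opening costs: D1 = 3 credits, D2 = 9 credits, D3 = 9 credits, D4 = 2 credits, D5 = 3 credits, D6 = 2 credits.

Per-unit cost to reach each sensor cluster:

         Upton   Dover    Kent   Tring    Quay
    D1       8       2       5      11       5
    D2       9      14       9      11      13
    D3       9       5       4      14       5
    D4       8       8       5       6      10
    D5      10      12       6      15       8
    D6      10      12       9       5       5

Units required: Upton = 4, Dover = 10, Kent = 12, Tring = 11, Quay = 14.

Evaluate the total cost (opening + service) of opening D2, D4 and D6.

Each sensor cluster is assigned to its cheapest site among the open ones.
{D2, D4, D6}: Upton→D4 8·4=32, Dover→D4 8·10=80, Kent→D4 5·12=60, Tring→D6 5·11=55, Quay→D6 5·14=70. Service 297; fixed 13; total 310.

Total cost: 310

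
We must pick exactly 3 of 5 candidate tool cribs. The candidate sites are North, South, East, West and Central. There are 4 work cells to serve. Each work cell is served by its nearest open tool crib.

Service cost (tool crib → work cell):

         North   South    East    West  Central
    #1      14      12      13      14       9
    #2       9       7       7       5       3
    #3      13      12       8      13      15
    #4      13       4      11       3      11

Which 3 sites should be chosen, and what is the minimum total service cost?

With exactly 3 open, each work cell uses its cheapest among the chosen.
{East, West, Central}: #1→Central 9, #2→Central 3, #3→East 8, #4→West 3. Service cost 23.
{South, East, Central}: service cost 24
{South, West, Central}: service cost 27
Among all 10 size-3 choices, {East, West, Central} is lowest.

Choose East, West and Central; total service cost 23.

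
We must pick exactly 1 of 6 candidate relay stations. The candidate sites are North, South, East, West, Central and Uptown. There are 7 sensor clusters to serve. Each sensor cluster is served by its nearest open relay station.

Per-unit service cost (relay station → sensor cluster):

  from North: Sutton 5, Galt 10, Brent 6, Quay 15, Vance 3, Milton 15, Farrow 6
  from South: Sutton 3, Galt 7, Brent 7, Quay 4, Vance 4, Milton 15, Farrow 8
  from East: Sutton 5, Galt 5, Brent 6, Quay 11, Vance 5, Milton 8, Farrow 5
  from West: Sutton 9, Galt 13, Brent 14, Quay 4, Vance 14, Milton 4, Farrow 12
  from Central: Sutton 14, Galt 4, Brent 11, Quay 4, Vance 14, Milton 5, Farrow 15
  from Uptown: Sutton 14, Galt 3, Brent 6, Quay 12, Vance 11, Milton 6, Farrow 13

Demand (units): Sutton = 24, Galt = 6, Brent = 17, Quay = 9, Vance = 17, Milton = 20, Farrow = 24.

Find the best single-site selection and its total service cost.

With exactly 1 open, each sensor cluster uses its cheapest among the chosen.
{East}: Sutton→East 5·24=120, Galt→East 5·6=30, Brent→East 6·17=102, Quay→East 11·9=99, Vance→East 5·17=85, Milton→East 8·20=160, Farrow→East 5·24=120. Service cost 716.
{South}: service cost 829
{North}: service cost 912
Among all 6 size-1 choices, {East} is lowest.

Choose East only; total service cost 716.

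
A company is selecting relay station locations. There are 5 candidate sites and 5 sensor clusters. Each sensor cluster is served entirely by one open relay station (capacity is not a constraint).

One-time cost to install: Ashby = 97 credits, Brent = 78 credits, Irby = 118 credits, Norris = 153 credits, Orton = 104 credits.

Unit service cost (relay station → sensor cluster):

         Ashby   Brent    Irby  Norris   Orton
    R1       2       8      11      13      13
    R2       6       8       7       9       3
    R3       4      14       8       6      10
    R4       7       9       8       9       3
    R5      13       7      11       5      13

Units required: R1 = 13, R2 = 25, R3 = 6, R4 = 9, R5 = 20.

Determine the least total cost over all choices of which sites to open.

For any fixed open set, each sensor cluster goes to its cheapest open site; total = fixed + service.
{Ashby, Brent, Orton}: R1→Ashby 2·13=26, R2→Orton 3·25=75, R3→Ashby 4·6=24, R4→Orton 3·9=27, R5→Brent 7·20=140. Service 292; fixed 279; total 571.
{Ashby, Brent}: service 403 + fixed 175 = 578
{Brent, Orton}: R1→Brent 8·13=104, R2→Orton 3·25=75, R3→Orton 10·6=60, R4→Orton 3·9=27, R5→Brent 7·20=140. Service 406; fixed 182; total 588.
{Ashby, Brent, Irby, Norris, Orton}: service 252 + fixed 550 = 802
No other subset beats 571.

Minimum total cost: 571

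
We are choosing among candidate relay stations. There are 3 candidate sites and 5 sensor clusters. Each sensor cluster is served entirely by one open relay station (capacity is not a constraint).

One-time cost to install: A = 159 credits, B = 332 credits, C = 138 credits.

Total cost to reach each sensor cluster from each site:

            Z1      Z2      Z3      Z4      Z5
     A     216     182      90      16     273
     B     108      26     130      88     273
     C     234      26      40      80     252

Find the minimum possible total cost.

For any fixed open set, each sensor cluster goes to its cheapest open site; total = fixed + service.
{C}: Z1→C 234, Z2→C 26, Z3→C 40, Z4→C 80, Z5→C 252. Service 632; fixed 138; total 770.
{A, C}: service 550 + fixed 297 = 847
{A}: service 777 + fixed 159 = 936
{A, B, C}: service 442 + fixed 629 = 1071
No other subset beats 770.

Minimum total cost: 770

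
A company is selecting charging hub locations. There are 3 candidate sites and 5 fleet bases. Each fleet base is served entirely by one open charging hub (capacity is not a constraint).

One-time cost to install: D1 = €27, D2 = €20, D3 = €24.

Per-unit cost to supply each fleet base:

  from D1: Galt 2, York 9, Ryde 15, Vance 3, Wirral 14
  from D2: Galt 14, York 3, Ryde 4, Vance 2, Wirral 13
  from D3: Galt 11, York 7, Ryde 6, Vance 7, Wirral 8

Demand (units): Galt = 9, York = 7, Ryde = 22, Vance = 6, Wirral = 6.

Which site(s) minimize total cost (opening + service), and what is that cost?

Open D1, D2 and D3; minimum total cost 258.

For any fixed open set, each fleet base goes to its cheapest open site; total = fixed + service.
{D1, D2, D3}: Galt→D1 2·9=18, York→D2 3·7=21, Ryde→D2 4·22=88, Vance→D2 2·6=12, Wirral→D3 8·6=48. Service 187; fixed 71; total 258.
{D1, D2}: service 217 + fixed 47 = 264
{D2, D3}: service 268 + fixed 44 = 312
{D2}: service 325 + fixed 20 = 345
No other subset beats 258.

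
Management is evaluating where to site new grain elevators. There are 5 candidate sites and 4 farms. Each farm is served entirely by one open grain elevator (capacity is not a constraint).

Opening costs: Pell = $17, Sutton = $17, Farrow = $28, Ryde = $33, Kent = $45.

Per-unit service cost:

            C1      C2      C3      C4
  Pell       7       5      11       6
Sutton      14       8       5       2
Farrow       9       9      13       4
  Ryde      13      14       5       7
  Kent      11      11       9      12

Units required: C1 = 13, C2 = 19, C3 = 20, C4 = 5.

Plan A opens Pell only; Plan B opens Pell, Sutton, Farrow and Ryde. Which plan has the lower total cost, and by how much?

Plan B is cheaper by 62.

Plan A: {Pell}: C1→Pell 7·13=91, C2→Pell 5·19=95, C3→Pell 11·20=220, C4→Pell 6·5=30. Service 436; fixed 17; total 453.
Plan B: {Pell, Sutton, Farrow, Ryde}: C1→Pell 7·13=91, C2→Pell 5·19=95, C3→Sutton 5·20=100, C4→Sutton 2·5=10. Service 296; fixed 95; total 391.
Difference: |453 − 391| = 62.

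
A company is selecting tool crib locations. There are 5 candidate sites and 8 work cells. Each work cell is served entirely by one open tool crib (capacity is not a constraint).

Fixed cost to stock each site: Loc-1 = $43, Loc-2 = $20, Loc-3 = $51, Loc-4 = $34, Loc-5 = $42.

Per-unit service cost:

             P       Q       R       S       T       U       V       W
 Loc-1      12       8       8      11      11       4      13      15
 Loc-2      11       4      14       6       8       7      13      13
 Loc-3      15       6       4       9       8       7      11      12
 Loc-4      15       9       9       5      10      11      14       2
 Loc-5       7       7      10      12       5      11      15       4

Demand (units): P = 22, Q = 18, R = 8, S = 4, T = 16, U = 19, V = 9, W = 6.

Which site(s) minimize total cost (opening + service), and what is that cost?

For any fixed open set, each work cell goes to its cheapest open site; total = fixed + service.
{Loc-1, Loc-2, Loc-5}: P→Loc-5 7·22=154, Q→Loc-2 4·18=72, R→Loc-1 8·8=64, S→Loc-2 6·4=24, T→Loc-5 5·16=80, U→Loc-1 4·19=76, V→Loc-1 13·9=117, W→Loc-5 4·6=24. Service 611; fixed 105; total 716.
{Loc-1, Loc-2, Loc-3, Loc-5}: P→Loc-5 7·22=154, Q→Loc-2 4·18=72, R→Loc-3 4·8=32, S→Loc-2 6·4=24, T→Loc-5 5·16=80, U→Loc-1 4·19=76, V→Loc-3 11·9=99, W→Loc-5 4·6=24. Service 561; fixed 156; total 717.
{Loc-2, Loc-3, Loc-5}: P→Loc-5 7·22=154, Q→Loc-2 4·18=72, R→Loc-3 4·8=32, S→Loc-2 6·4=24, T→Loc-5 5·16=80, U→Loc-2 7·19=133, V→Loc-3 11·9=99, W→Loc-5 4·6=24. Service 618; fixed 113; total 731.
{Loc-1, Loc-2, Loc-3, Loc-4, Loc-5}: service 545 + fixed 190 = 735
No other subset beats 716.

Open Loc-1, Loc-2 and Loc-5; minimum total cost 716.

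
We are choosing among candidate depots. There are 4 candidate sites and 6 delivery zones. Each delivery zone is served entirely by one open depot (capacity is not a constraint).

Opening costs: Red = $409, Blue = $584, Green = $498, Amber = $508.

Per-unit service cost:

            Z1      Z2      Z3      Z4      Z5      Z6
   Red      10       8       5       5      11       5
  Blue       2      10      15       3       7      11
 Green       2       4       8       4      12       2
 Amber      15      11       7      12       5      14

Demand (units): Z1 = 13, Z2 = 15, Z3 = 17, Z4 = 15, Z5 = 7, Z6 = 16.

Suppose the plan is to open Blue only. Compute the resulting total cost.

Total cost: 1285

Each delivery zone is assigned to its cheapest site among the open ones.
{Blue}: Z1→Blue 2·13=26, Z2→Blue 10·15=150, Z3→Blue 15·17=255, Z4→Blue 3·15=45, Z5→Blue 7·7=49, Z6→Blue 11·16=176. Service 701; fixed 584; total 1285.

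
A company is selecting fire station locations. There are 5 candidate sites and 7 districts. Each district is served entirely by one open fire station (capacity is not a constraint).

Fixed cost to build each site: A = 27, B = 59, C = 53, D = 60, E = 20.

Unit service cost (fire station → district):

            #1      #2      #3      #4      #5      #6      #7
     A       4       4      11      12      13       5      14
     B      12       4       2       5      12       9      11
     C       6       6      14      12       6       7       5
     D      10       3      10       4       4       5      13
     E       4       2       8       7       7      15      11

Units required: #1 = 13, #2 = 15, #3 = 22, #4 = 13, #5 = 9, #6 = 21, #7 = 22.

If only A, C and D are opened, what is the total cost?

Each district is assigned to its cheapest site among the open ones.
{A, C, D}: #1→A 4·13=52, #2→D 3·15=45, #3→D 10·22=220, #4→D 4·13=52, #5→D 4·9=36, #6→A 5·21=105, #7→C 5·22=110. Service 620; fixed 140; total 760.

Total cost: 760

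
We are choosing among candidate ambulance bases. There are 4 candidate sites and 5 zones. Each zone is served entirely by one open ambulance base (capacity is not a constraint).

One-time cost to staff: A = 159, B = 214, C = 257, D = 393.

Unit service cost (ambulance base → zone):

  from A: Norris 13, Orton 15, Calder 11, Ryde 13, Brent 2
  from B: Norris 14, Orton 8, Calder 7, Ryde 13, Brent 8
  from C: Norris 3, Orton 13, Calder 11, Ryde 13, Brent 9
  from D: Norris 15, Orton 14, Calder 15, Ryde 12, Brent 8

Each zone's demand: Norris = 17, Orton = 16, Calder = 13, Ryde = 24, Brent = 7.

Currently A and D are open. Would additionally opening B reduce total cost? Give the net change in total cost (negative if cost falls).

Current service cost with {A, D}: 890.
Adding B: each zone re-picks its cheapest; new service cost 742, saving 148.
Extra fixed cost: 214. Net change = 214 − 148 = 66.
(Totals: 1442 → 1508.)

No — net change +66 (cost rises by 66).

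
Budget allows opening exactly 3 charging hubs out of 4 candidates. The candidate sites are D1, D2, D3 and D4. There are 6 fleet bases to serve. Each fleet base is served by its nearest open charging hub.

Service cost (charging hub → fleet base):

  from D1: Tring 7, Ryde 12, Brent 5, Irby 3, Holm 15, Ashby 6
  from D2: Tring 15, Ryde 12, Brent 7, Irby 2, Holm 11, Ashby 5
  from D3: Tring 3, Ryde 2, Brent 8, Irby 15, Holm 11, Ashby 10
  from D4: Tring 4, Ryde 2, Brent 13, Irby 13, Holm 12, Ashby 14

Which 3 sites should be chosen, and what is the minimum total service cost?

Choose D1, D2 and D3; total service cost 28.

With exactly 3 open, each fleet base uses its cheapest among the chosen.
{D1, D2, D3}: Tring→D3 3, Ryde→D3 2, Brent→D1 5, Irby→D2 2, Holm→D2 11, Ashby→D2 5. Service cost 28.
{D1, D2, D4}: service cost 29
{D1, D3, D4}: service cost 30
Among all 4 size-3 choices, {D1, D2, D3} is lowest.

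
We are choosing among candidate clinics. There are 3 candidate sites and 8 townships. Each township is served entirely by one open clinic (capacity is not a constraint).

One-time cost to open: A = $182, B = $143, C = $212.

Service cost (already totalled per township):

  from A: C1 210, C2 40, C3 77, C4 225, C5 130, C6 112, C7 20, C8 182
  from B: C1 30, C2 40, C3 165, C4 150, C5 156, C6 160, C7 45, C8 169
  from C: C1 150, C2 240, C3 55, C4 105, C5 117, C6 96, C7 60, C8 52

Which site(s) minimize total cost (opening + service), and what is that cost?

Open B and C; minimum total cost 895.

For any fixed open set, each township goes to its cheapest open site; total = fixed + service.
{B, C}: C1→B 30, C2→B 40, C3→C 55, C4→C 105, C5→C 117, C6→C 96, C7→B 45, C8→C 52. Service 540; fixed 355; total 895.
{A, C}: service 635 + fixed 394 = 1029
{A, B, C}: service 515 + fixed 537 = 1052
{B}: service 915 + fixed 143 = 1058
No other subset beats 895.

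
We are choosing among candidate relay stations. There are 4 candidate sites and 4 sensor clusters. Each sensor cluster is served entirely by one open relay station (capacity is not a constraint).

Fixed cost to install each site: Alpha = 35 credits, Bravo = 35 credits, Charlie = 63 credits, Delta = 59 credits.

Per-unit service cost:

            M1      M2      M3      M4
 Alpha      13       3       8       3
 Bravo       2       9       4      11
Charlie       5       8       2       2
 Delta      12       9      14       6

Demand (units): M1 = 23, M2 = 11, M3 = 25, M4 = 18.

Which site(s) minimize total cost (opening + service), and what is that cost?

Open Alpha, Bravo and Charlie; minimum total cost 298.

For any fixed open set, each sensor cluster goes to its cheapest open site; total = fixed + service.
{Alpha, Bravo, Charlie}: M1→Bravo 2·23=46, M2→Alpha 3·11=33, M3→Charlie 2·25=50, M4→Charlie 2·18=36. Service 165; fixed 133; total 298.
{Alpha, Bravo}: service 233 + fixed 70 = 303
{Bravo, Charlie}: service 220 + fixed 98 = 318
{Alpha, Bravo, Charlie, Delta}: M1→Bravo 2·23=46, M2→Alpha 3·11=33, M3→Charlie 2·25=50, M4→Charlie 2·18=36. Service 165; fixed 192; total 357.
(All 15 nonempty subsets were checked; Alpha, Bravo and Charlie is lowest.)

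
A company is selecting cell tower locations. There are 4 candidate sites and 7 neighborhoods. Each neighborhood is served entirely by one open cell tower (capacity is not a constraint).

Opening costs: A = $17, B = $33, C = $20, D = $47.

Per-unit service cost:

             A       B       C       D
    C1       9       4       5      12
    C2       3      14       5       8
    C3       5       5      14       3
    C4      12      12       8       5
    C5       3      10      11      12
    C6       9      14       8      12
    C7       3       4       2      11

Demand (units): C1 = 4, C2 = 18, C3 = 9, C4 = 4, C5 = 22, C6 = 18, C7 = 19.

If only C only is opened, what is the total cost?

Total cost: 712

Each neighborhood is assigned to its cheapest site among the open ones.
{C}: C1→C 5·4=20, C2→C 5·18=90, C3→C 14·9=126, C4→C 8·4=32, C5→C 11·22=242, C6→C 8·18=144, C7→C 2·19=38. Service 692; fixed 20; total 712.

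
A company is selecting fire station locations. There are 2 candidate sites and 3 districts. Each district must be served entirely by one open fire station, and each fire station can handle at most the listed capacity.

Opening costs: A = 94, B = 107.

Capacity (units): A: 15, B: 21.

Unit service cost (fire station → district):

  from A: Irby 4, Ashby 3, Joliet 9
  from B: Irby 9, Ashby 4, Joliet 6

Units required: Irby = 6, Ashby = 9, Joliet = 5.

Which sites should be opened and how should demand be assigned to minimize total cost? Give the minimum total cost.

Minimum total cost: 227

Open {B}: Irby→B 9·6=54, Ashby→B 4·9=36, Joliet→B 6·5=30.
Loads: B carries 20/21. Service 120; fixed 107; total 227.
Next best feasible plan costs 282.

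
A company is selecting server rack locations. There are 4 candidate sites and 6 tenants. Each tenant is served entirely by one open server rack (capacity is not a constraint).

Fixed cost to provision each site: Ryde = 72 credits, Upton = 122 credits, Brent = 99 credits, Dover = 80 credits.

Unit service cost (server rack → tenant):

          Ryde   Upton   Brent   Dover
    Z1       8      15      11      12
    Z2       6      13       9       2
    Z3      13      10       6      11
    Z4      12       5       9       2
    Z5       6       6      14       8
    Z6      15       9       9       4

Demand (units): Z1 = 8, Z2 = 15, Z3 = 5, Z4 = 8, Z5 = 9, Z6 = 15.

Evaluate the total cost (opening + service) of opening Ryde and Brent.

Each tenant is assigned to its cheapest site among the open ones.
{Ryde, Brent}: Z1→Ryde 8·8=64, Z2→Ryde 6·15=90, Z3→Brent 6·5=30, Z4→Brent 9·8=72, Z5→Ryde 6·9=54, Z6→Brent 9·15=135. Service 445; fixed 171; total 616.

Total cost: 616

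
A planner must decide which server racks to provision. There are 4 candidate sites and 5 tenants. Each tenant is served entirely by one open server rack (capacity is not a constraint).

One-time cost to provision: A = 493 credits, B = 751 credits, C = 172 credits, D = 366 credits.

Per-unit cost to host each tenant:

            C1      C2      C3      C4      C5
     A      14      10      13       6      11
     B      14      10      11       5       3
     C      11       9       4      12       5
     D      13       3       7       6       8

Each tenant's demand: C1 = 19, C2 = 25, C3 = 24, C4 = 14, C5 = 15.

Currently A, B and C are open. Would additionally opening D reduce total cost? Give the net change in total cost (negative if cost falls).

No — net change +216 (cost rises by 216).

Current service cost with {A, B, C}: 645.
Adding D: each tenant re-picks its cheapest; new service cost 495, saving 150.
Extra fixed cost: 366. Net change = 366 − 150 = 216.
(Totals: 2061 → 2277.)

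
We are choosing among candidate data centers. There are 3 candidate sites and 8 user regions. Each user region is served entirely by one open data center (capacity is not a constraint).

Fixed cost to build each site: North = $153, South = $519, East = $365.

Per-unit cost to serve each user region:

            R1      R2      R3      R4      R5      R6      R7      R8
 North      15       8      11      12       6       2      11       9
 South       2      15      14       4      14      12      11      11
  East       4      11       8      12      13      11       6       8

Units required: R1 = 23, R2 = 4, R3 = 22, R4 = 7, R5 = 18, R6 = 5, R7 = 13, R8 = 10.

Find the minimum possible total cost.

For any fixed open set, each user region goes to its cheapest open site; total = fixed + service.
{North, East}: R1→East 4·23=92, R2→North 8·4=32, R3→East 8·22=176, R4→North 12·7=84, R5→North 6·18=108, R6→North 2·5=10, R7→East 6·13=78, R8→East 8·10=80. Service 660; fixed 518; total 1178.
{North}: service 1054 + fixed 153 = 1207
{East}: service 843 + fixed 365 = 1208
{North, South, East}: R1→South 2·23=46, R2→North 8·4=32, R3→East 8·22=176, R4→South 4·7=28, R5→North 6·18=108, R6→North 2·5=10, R7→East 6·13=78, R8→East 8·10=80. Service 558; fixed 1037; total 1595.
No other subset beats 1178.

Minimum total cost: 1178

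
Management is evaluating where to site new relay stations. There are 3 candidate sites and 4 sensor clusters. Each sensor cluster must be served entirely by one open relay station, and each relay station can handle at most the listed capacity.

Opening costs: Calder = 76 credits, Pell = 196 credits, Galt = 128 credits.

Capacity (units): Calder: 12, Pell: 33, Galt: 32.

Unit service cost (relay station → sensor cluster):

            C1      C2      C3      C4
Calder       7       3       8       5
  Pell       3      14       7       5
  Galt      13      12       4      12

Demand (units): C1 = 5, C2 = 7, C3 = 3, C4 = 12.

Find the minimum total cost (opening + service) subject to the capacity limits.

Open {Calder, Pell}: C1→Pell 3·5=15, C2→Calder 3·7=21, C3→Pell 7·3=21, C4→Pell 5·12=60.
Loads: Calder carries 7/12, Pell carries 20/33. Service 117; fixed 272; total 389.
Next best feasible plan costs 390.

Minimum total cost: 389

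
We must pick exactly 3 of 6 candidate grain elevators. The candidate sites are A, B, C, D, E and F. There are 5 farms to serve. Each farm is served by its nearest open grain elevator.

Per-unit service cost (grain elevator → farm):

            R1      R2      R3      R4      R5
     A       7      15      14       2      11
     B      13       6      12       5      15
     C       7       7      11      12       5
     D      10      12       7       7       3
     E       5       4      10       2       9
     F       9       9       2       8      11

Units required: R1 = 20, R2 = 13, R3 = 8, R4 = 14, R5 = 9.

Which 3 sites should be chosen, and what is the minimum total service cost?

With exactly 3 open, each farm uses its cheapest among the chosen.
{D, E, F}: R1→E 5·20=100, R2→E 4·13=52, R3→F 2·8=16, R4→E 2·14=28, R5→D 3·9=27. Service cost 223.
{C, E, F}: service cost 241
{A, D, E}: service cost 263
Among all 20 size-3 choices, {D, E, F} is lowest.

Choose D, E and F; total service cost 223.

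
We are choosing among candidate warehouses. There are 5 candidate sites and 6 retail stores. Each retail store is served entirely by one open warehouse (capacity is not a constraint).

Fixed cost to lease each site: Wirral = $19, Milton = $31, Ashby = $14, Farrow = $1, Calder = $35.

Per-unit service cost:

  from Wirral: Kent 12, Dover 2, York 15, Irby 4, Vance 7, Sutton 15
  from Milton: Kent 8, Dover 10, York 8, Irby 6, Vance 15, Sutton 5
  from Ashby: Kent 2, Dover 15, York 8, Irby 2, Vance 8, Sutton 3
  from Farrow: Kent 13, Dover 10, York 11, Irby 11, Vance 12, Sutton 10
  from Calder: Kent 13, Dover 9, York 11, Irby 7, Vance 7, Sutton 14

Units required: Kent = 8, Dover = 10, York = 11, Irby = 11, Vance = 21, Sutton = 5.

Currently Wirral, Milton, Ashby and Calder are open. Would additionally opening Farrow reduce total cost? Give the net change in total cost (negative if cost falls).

No — net change +1 (cost rises by 1).

Current service cost with {Wirral, Milton, Ashby, Calder}: 308.
Adding Farrow: each retail store re-picks its cheapest; new service cost 308, saving 0.
Extra fixed cost: 1. Net change = 1 − 0 = 1.
(Totals: 407 → 408.)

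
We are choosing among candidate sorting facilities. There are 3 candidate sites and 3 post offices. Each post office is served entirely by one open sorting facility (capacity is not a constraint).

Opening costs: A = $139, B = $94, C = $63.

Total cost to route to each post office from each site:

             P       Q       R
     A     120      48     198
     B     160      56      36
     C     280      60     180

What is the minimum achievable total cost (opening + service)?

Minimum total cost: 346

For any fixed open set, each post office goes to its cheapest open site; total = fixed + service.
{B}: P→B 160, Q→B 56, R→B 36. Service 252; fixed 94; total 346.
{B, C}: service 252 + fixed 157 = 409
{A, B}: P→A 120, Q→A 48, R→B 36. Service 204; fixed 233; total 437.
{A, B, C}: service 204 + fixed 296 = 500
No other subset beats 346.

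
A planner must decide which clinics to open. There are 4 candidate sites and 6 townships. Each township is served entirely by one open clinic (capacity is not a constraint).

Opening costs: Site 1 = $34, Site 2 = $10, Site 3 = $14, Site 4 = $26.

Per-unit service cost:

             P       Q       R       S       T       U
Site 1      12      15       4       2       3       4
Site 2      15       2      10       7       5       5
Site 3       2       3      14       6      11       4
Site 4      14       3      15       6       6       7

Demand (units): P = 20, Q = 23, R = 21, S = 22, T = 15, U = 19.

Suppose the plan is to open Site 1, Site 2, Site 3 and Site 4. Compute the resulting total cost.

Total cost: 419

Each township is assigned to its cheapest site among the open ones.
{Site 1, Site 2, Site 3, Site 4}: P→Site 3 2·20=40, Q→Site 2 2·23=46, R→Site 1 4·21=84, S→Site 1 2·22=44, T→Site 1 3·15=45, U→Site 1 4·19=76. Service 335; fixed 84; total 419.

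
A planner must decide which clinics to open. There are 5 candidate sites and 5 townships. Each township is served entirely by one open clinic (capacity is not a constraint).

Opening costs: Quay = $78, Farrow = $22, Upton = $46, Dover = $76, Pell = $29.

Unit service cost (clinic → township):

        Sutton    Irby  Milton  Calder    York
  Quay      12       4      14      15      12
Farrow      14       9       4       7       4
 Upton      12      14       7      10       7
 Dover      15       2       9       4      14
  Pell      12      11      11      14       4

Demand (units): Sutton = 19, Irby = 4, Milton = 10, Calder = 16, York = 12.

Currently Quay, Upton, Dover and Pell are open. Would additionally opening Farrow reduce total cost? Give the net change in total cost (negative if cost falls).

Yes — net change −8 (cost falls by 8).

Current service cost with {Quay, Upton, Dover, Pell}: 418.
Adding Farrow: each township re-picks its cheapest; new service cost 388, saving 30.
Extra fixed cost: 22. Net change = 22 − 30 = -8.
(Totals: 647 → 639.)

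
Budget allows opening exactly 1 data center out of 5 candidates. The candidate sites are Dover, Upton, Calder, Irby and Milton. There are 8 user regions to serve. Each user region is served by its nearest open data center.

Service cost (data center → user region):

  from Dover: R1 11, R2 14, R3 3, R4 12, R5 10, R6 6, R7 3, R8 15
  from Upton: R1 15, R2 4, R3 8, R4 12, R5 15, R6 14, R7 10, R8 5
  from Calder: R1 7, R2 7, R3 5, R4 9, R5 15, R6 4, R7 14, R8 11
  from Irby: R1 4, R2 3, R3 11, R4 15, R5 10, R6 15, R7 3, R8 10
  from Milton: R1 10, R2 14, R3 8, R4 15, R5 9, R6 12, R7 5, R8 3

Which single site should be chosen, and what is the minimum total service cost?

Choose Irby only; total service cost 71.

With exactly 1 open, each user region uses its cheapest among the chosen.
{Irby}: R1→Irby 4, R2→Irby 3, R3→Irby 11, R4→Irby 15, R5→Irby 10, R6→Irby 15, R7→Irby 3, R8→Irby 10. Service cost 71.
{Calder}: service cost 72
{Dover}: service cost 74
Among all 5 size-1 choices, {Irby} is lowest.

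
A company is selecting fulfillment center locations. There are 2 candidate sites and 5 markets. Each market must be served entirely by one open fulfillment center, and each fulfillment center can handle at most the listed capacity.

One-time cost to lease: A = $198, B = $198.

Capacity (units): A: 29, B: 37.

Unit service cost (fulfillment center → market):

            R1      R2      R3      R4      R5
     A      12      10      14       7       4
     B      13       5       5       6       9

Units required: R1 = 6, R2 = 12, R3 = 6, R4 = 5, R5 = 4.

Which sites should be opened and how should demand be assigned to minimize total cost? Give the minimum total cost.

Open {B}: R1→B 13·6=78, R2→B 5·12=60, R3→B 5·6=30, R4→B 6·5=30, R5→B 9·4=36.
Loads: B carries 33/37. Service 234; fixed 198; total 432.
Next best feasible plan costs 604.

Minimum total cost: 432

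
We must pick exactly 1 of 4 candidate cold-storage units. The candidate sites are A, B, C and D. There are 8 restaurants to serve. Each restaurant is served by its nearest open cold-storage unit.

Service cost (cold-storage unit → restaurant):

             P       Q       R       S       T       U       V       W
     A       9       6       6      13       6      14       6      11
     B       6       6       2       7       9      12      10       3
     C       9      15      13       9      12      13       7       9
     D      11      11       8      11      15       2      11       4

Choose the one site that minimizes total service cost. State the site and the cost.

With exactly 1 open, each restaurant uses its cheapest among the chosen.
{B}: P→B 6, Q→B 6, R→B 2, S→B 7, T→B 9, U→B 12, V→B 10, W→B 3. Service cost 55.
{A}: service cost 71
{D}: service cost 73
Among all 4 size-1 choices, {B} is lowest.

Choose B only; total service cost 55.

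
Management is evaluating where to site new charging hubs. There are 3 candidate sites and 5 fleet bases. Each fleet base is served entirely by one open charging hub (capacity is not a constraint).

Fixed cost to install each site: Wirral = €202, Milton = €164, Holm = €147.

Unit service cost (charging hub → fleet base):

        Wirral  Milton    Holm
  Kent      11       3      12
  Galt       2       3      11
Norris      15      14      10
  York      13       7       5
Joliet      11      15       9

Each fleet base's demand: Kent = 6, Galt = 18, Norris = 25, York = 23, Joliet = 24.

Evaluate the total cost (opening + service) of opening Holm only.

Each fleet base is assigned to its cheapest site among the open ones.
{Holm}: Kent→Holm 12·6=72, Galt→Holm 11·18=198, Norris→Holm 10·25=250, York→Holm 5·23=115, Joliet→Holm 9·24=216. Service 851; fixed 147; total 998.

Total cost: 998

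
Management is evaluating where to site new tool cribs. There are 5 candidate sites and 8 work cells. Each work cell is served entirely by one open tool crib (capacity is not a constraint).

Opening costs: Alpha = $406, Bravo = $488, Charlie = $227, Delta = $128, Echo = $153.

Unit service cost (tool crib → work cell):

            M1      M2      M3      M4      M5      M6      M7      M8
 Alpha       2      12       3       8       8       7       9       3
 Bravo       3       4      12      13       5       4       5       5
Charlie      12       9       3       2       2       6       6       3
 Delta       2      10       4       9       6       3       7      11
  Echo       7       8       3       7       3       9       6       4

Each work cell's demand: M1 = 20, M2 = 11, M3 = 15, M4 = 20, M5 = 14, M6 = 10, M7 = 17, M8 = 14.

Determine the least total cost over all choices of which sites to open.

Minimum total cost: 781

For any fixed open set, each work cell goes to its cheapest open site; total = fixed + service.
{Charlie, Delta}: M1→Delta 2·20=40, M2→Charlie 9·11=99, M3→Charlie 3·15=45, M4→Charlie 2·20=40, M5→Charlie 2·14=28, M6→Delta 3·10=30, M7→Charlie 6·17=102, M8→Charlie 3·14=42. Service 426; fixed 355; total 781.
{Delta, Echo}: service 543 + fixed 281 = 824
{Echo}: M1→Echo 7·20=140, M2→Echo 8·11=88, M3→Echo 3·15=45, M4→Echo 7·20=140, M5→Echo 3·14=42, M6→Echo 9·10=90, M7→Echo 6·17=102, M8→Echo 4·14=56. Service 703; fixed 153; total 856.
{Alpha, Bravo, Charlie, Delta, Echo}: service 354 + fixed 1402 = 1756
No other subset beats 781.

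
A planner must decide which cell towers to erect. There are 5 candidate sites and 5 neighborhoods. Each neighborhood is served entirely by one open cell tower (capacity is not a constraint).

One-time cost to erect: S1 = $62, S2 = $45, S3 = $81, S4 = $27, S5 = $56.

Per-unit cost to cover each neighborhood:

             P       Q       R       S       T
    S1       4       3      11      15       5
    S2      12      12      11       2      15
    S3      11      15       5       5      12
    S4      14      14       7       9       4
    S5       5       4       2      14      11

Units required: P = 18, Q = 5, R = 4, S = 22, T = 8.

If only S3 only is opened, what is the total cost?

Total cost: 580

Each neighborhood is assigned to its cheapest site among the open ones.
{S3}: P→S3 11·18=198, Q→S3 15·5=75, R→S3 5·4=20, S→S3 5·22=110, T→S3 12·8=96. Service 499; fixed 81; total 580.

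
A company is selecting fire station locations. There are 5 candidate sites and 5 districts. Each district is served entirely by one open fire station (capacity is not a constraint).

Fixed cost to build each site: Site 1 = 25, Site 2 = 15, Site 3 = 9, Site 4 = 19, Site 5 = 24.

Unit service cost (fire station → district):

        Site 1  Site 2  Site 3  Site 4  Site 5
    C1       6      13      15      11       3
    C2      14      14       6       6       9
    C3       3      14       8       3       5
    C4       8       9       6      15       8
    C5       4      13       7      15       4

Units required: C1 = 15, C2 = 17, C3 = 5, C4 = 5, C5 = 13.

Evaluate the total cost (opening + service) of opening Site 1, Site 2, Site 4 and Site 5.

Each district is assigned to its cheapest site among the open ones.
{Site 1, Site 2, Site 4, Site 5}: C1→Site 5 3·15=45, C2→Site 4 6·17=102, C3→Site 1 3·5=15, C4→Site 1 8·5=40, C5→Site 1 4·13=52. Service 254; fixed 83; total 337.

Total cost: 337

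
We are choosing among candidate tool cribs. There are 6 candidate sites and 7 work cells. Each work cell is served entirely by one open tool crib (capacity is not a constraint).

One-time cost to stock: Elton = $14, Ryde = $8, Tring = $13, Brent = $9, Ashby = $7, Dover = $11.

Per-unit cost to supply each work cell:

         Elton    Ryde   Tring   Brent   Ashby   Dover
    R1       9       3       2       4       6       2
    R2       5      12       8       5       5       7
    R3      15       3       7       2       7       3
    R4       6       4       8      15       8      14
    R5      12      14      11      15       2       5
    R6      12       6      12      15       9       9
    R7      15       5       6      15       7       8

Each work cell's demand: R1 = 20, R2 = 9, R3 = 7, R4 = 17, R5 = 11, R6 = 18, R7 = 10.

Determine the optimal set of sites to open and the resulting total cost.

For any fixed open set, each work cell goes to its cheapest open site; total = fixed + service.
{Ryde, Ashby, Dover}: R1→Dover 2·20=40, R2→Ashby 5·9=45, R3→Ryde 3·7=21, R4→Ryde 4·17=68, R5→Ashby 2·11=22, R6→Ryde 6·18=108, R7→Ryde 5·10=50. Service 354; fixed 26; total 380.
{Ryde, Tring, Ashby}: R1→Tring 2·20=40, R2→Ashby 5·9=45, R3→Ryde 3·7=21, R4→Ryde 4·17=68, R5→Ashby 2·11=22, R6→Ryde 6·18=108, R7→Ryde 5·10=50. Service 354; fixed 28; total 382.
{Ryde, Brent, Ashby, Dover}: R1→Dover 2·20=40, R2→Brent 5·9=45, R3→Brent 2·7=14, R4→Ryde 4·17=68, R5→Ashby 2·11=22, R6→Ryde 6·18=108, R7→Ryde 5·10=50. Service 347; fixed 35; total 382.
{Elton, Ryde, Tring, Brent, Ashby, Dover}: R1→Tring 2·20=40, R2→Elton 5·9=45, R3→Brent 2·7=14, R4→Ryde 4·17=68, R5→Ashby 2·11=22, R6→Ryde 6·18=108, R7→Ryde 5·10=50. Service 347; fixed 62; total 409.
No other subset beats 380.

Open Ryde, Ashby and Dover; minimum total cost 380.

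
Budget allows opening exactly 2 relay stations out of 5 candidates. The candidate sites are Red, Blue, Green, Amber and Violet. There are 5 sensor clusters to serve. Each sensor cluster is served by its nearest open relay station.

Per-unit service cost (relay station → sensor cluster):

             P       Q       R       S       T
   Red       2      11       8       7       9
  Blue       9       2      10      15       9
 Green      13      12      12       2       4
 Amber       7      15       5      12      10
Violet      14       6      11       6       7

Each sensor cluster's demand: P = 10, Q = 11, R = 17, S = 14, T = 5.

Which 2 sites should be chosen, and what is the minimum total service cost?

Choose Red and Blue; total service cost 321.

With exactly 2 open, each sensor cluster uses its cheapest among the chosen.
{Red, Blue}: P→Red 2·10=20, Q→Blue 2·11=22, R→Red 8·17=136, S→Red 7·14=98, T→Red 9·5=45. Service cost 321.
{Red, Green}: service cost 325
{Blue, Green}: service cost 330
Among all 10 size-2 choices, {Red, Blue} is lowest.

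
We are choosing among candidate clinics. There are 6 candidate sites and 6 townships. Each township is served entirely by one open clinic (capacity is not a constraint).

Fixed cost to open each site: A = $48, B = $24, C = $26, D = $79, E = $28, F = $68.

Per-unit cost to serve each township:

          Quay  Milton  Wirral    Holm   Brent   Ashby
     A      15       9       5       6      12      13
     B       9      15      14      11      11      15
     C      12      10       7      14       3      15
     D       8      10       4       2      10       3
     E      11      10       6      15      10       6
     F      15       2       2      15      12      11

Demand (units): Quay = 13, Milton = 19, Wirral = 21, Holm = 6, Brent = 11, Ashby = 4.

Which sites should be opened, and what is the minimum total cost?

Open C, D and F; minimum total cost 414.

For any fixed open set, each township goes to its cheapest open site; total = fixed + service.
{C, D, F}: Quay→D 8·13=104, Milton→F 2·19=38, Wirral→F 2·21=42, Holm→D 2·6=12, Brent→C 3·11=33, Ashby→D 3·4=12. Service 241; fixed 173; total 414.
{B, C, D, F}: service 241 + fixed 197 = 438
{C, D, E, F}: service 241 + fixed 201 = 442
{A, B, C, D, E, F}: service 241 + fixed 273 = 514
No other subset beats 414.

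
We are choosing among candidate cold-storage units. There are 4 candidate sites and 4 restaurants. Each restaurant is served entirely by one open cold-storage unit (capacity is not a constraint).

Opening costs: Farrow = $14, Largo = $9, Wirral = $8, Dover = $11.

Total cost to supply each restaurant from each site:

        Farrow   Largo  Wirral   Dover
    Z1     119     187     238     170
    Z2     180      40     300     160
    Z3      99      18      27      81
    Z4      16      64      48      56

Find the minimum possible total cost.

For any fixed open set, each restaurant goes to its cheapest open site; total = fixed + service.
{Farrow, Largo}: Z1→Farrow 119, Z2→Largo 40, Z3→Largo 18, Z4→Farrow 16. Service 193; fixed 23; total 216.
{Farrow, Largo, Wirral}: Z1→Farrow 119, Z2→Largo 40, Z3→Largo 18, Z4→Farrow 16. Service 193; fixed 31; total 224.
{Farrow, Largo, Dover}: service 193 + fixed 34 = 227
{Farrow, Largo, Wirral, Dover}: service 193 + fixed 42 = 235
No other subset beats 216.

Minimum total cost: 216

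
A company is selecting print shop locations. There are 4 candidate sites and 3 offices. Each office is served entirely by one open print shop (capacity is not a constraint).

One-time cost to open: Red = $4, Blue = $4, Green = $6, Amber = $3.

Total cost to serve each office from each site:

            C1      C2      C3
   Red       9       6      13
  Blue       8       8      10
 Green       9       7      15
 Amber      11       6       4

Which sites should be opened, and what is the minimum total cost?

For any fixed open set, each office goes to its cheapest open site; total = fixed + service.
{Amber}: C1→Amber 11, C2→Amber 6, C3→Amber 4. Service 21; fixed 3; total 24.
{Blue, Amber}: C1→Blue 8, C2→Amber 6, C3→Amber 4. Service 18; fixed 7; total 25.
{Red, Amber}: service 19 + fixed 7 = 26
{Red, Blue, Green, Amber}: C1→Blue 8, C2→Red 6, C3→Amber 4. Service 18; fixed 17; total 35.
No other subset beats 24.

Open Amber only; minimum total cost 24.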